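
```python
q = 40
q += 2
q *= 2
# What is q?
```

Answer: 84

Derivation:
Trace (tracking q):
q = 40  # -> q = 40
q += 2  # -> q = 42
q *= 2  # -> q = 84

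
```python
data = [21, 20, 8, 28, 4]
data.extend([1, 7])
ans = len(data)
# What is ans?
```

Answer: 7

Derivation:
Trace (tracking ans):
data = [21, 20, 8, 28, 4]  # -> data = [21, 20, 8, 28, 4]
data.extend([1, 7])  # -> data = [21, 20, 8, 28, 4, 1, 7]
ans = len(data)  # -> ans = 7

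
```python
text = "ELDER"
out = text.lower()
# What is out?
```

Trace (tracking out):
text = 'ELDER'  # -> text = 'ELDER'
out = text.lower()  # -> out = 'elder'

Answer: 'elder'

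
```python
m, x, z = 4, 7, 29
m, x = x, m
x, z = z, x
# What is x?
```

Answer: 29

Derivation:
Trace (tracking x):
m, x, z = (4, 7, 29)  # -> m = 4, x = 7, z = 29
m, x = (x, m)  # -> m = 7, x = 4
x, z = (z, x)  # -> x = 29, z = 4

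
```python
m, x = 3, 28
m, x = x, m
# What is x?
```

Answer: 3

Derivation:
Trace (tracking x):
m, x = (3, 28)  # -> m = 3, x = 28
m, x = (x, m)  # -> m = 28, x = 3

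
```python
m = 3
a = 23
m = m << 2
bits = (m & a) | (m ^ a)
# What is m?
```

Answer: 12

Derivation:
Trace (tracking m):
m = 3  # -> m = 3
a = 23  # -> a = 23
m = m << 2  # -> m = 12
bits = m & a | m ^ a  # -> bits = 31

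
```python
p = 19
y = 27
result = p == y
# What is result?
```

Answer: False

Derivation:
Trace (tracking result):
p = 19  # -> p = 19
y = 27  # -> y = 27
result = p == y  # -> result = False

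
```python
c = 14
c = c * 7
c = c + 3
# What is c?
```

Answer: 101

Derivation:
Trace (tracking c):
c = 14  # -> c = 14
c = c * 7  # -> c = 98
c = c + 3  # -> c = 101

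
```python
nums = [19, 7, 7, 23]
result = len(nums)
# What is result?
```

Trace (tracking result):
nums = [19, 7, 7, 23]  # -> nums = [19, 7, 7, 23]
result = len(nums)  # -> result = 4

Answer: 4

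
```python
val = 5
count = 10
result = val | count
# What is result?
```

Trace (tracking result):
val = 5  # -> val = 5
count = 10  # -> count = 10
result = val | count  # -> result = 15

Answer: 15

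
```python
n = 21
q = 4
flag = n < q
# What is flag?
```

Trace (tracking flag):
n = 21  # -> n = 21
q = 4  # -> q = 4
flag = n < q  # -> flag = False

Answer: False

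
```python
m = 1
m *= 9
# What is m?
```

Trace (tracking m):
m = 1  # -> m = 1
m *= 9  # -> m = 9

Answer: 9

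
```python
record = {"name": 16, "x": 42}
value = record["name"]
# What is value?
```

Answer: 16

Derivation:
Trace (tracking value):
record = {'name': 16, 'x': 42}  # -> record = {'name': 16, 'x': 42}
value = record['name']  # -> value = 16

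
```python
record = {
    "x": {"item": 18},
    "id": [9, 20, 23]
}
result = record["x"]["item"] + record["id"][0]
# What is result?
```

Answer: 27

Derivation:
Trace (tracking result):
record = {'x': {'item': 18}, 'id': [9, 20, 23]}  # -> record = {'x': {'item': 18}, 'id': [9, 20, 23]}
result = record['x']['item'] + record['id'][0]  # -> result = 27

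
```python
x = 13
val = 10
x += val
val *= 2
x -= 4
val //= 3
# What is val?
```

Answer: 6

Derivation:
Trace (tracking val):
x = 13  # -> x = 13
val = 10  # -> val = 10
x += val  # -> x = 23
val *= 2  # -> val = 20
x -= 4  # -> x = 19
val //= 3  # -> val = 6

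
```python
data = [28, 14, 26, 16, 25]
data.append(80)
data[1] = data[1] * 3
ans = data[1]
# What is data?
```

Trace (tracking data):
data = [28, 14, 26, 16, 25]  # -> data = [28, 14, 26, 16, 25]
data.append(80)  # -> data = [28, 14, 26, 16, 25, 80]
data[1] = data[1] * 3  # -> data = [28, 42, 26, 16, 25, 80]
ans = data[1]  # -> ans = 42

Answer: [28, 42, 26, 16, 25, 80]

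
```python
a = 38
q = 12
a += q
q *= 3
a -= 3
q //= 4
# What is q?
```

Answer: 9

Derivation:
Trace (tracking q):
a = 38  # -> a = 38
q = 12  # -> q = 12
a += q  # -> a = 50
q *= 3  # -> q = 36
a -= 3  # -> a = 47
q //= 4  # -> q = 9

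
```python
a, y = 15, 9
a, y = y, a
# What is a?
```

Trace (tracking a):
a, y = (15, 9)  # -> a = 15, y = 9
a, y = (y, a)  # -> a = 9, y = 15

Answer: 9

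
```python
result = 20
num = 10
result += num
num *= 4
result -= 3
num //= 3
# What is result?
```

Answer: 27

Derivation:
Trace (tracking result):
result = 20  # -> result = 20
num = 10  # -> num = 10
result += num  # -> result = 30
num *= 4  # -> num = 40
result -= 3  # -> result = 27
num //= 3  # -> num = 13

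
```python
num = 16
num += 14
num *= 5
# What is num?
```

Trace (tracking num):
num = 16  # -> num = 16
num += 14  # -> num = 30
num *= 5  # -> num = 150

Answer: 150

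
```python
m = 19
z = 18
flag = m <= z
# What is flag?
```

Trace (tracking flag):
m = 19  # -> m = 19
z = 18  # -> z = 18
flag = m <= z  # -> flag = False

Answer: False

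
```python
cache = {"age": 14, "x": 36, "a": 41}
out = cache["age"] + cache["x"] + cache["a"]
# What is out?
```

Answer: 91

Derivation:
Trace (tracking out):
cache = {'age': 14, 'x': 36, 'a': 41}  # -> cache = {'age': 14, 'x': 36, 'a': 41}
out = cache['age'] + cache['x'] + cache['a']  # -> out = 91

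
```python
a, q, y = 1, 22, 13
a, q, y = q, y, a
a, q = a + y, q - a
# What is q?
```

Trace (tracking q):
a, q, y = (1, 22, 13)  # -> a = 1, q = 22, y = 13
a, q, y = (q, y, a)  # -> a = 22, q = 13, y = 1
a, q = (a + y, q - a)  # -> a = 23, q = -9

Answer: -9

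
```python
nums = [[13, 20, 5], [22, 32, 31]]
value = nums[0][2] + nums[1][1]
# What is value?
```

Trace (tracking value):
nums = [[13, 20, 5], [22, 32, 31]]  # -> nums = [[13, 20, 5], [22, 32, 31]]
value = nums[0][2] + nums[1][1]  # -> value = 37

Answer: 37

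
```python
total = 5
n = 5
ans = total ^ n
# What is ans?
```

Answer: 0

Derivation:
Trace (tracking ans):
total = 5  # -> total = 5
n = 5  # -> n = 5
ans = total ^ n  # -> ans = 0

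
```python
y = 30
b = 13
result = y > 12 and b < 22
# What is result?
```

Trace (tracking result):
y = 30  # -> y = 30
b = 13  # -> b = 13
result = y > 12 and b < 22  # -> result = True

Answer: True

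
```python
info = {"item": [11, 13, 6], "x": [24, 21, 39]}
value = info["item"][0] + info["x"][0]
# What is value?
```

Answer: 35

Derivation:
Trace (tracking value):
info = {'item': [11, 13, 6], 'x': [24, 21, 39]}  # -> info = {'item': [11, 13, 6], 'x': [24, 21, 39]}
value = info['item'][0] + info['x'][0]  # -> value = 35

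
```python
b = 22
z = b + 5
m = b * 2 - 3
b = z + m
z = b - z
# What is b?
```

Answer: 68

Derivation:
Trace (tracking b):
b = 22  # -> b = 22
z = b + 5  # -> z = 27
m = b * 2 - 3  # -> m = 41
b = z + m  # -> b = 68
z = b - z  # -> z = 41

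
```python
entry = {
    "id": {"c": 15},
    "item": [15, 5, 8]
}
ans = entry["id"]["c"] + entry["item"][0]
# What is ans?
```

Answer: 30

Derivation:
Trace (tracking ans):
entry = {'id': {'c': 15}, 'item': [15, 5, 8]}  # -> entry = {'id': {'c': 15}, 'item': [15, 5, 8]}
ans = entry['id']['c'] + entry['item'][0]  # -> ans = 30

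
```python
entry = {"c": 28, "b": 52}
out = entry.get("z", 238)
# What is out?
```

Trace (tracking out):
entry = {'c': 28, 'b': 52}  # -> entry = {'c': 28, 'b': 52}
out = entry.get('z', 238)  # -> out = 238

Answer: 238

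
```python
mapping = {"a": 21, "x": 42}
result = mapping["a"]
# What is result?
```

Trace (tracking result):
mapping = {'a': 21, 'x': 42}  # -> mapping = {'a': 21, 'x': 42}
result = mapping['a']  # -> result = 21

Answer: 21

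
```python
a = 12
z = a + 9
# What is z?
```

Answer: 21

Derivation:
Trace (tracking z):
a = 12  # -> a = 12
z = a + 9  # -> z = 21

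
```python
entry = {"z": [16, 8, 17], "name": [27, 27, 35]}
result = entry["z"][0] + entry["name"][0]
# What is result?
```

Trace (tracking result):
entry = {'z': [16, 8, 17], 'name': [27, 27, 35]}  # -> entry = {'z': [16, 8, 17], 'name': [27, 27, 35]}
result = entry['z'][0] + entry['name'][0]  # -> result = 43

Answer: 43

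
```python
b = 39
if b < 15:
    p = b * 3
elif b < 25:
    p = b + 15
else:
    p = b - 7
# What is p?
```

Trace (tracking p):
b = 39  # -> b = 39
if b < 15:  # condition is False
elif b < 25:  # condition is False
else:
    p = b - 7  # -> p = 32

Answer: 32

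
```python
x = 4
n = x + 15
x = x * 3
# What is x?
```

Trace (tracking x):
x = 4  # -> x = 4
n = x + 15  # -> n = 19
x = x * 3  # -> x = 12

Answer: 12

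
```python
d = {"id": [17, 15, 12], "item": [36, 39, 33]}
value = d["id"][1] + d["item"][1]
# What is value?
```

Answer: 54

Derivation:
Trace (tracking value):
d = {'id': [17, 15, 12], 'item': [36, 39, 33]}  # -> d = {'id': [17, 15, 12], 'item': [36, 39, 33]}
value = d['id'][1] + d['item'][1]  # -> value = 54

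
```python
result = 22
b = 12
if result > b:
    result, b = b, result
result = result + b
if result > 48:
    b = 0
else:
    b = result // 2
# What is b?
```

Trace (tracking b):
result = 22  # -> result = 22
b = 12  # -> b = 12
if result > b:  # condition is True
    result, b = (b, result)  # -> result = 12, b = 22
result = result + b  # -> result = 34
if result > 48:  # condition is False
else:
    b = result // 2  # -> b = 17

Answer: 17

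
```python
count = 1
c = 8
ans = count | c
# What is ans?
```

Trace (tracking ans):
count = 1  # -> count = 1
c = 8  # -> c = 8
ans = count | c  # -> ans = 9

Answer: 9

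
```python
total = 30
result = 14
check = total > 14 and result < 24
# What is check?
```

Trace (tracking check):
total = 30  # -> total = 30
result = 14  # -> result = 14
check = total > 14 and result < 24  # -> check = True

Answer: True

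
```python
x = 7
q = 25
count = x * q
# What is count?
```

Trace (tracking count):
x = 7  # -> x = 7
q = 25  # -> q = 25
count = x * q  # -> count = 175

Answer: 175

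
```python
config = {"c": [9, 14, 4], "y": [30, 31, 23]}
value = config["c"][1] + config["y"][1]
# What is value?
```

Trace (tracking value):
config = {'c': [9, 14, 4], 'y': [30, 31, 23]}  # -> config = {'c': [9, 14, 4], 'y': [30, 31, 23]}
value = config['c'][1] + config['y'][1]  # -> value = 45

Answer: 45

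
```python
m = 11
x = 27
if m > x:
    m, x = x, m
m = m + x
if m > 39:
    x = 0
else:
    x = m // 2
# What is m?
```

Answer: 38

Derivation:
Trace (tracking m):
m = 11  # -> m = 11
x = 27  # -> x = 27
if m > x:  # condition is False
m = m + x  # -> m = 38
if m > 39:  # condition is False
else:
    x = m // 2  # -> x = 19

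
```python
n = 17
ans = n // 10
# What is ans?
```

Answer: 1

Derivation:
Trace (tracking ans):
n = 17  # -> n = 17
ans = n // 10  # -> ans = 1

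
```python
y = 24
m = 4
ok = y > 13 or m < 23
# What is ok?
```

Answer: True

Derivation:
Trace (tracking ok):
y = 24  # -> y = 24
m = 4  # -> m = 4
ok = y > 13 or m < 23  # -> ok = True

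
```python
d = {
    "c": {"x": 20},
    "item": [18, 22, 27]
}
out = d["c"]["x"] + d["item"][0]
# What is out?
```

Trace (tracking out):
d = {'c': {'x': 20}, 'item': [18, 22, 27]}  # -> d = {'c': {'x': 20}, 'item': [18, 22, 27]}
out = d['c']['x'] + d['item'][0]  # -> out = 38

Answer: 38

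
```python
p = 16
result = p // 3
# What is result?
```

Answer: 5

Derivation:
Trace (tracking result):
p = 16  # -> p = 16
result = p // 3  # -> result = 5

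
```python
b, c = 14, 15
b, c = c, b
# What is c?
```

Trace (tracking c):
b, c = (14, 15)  # -> b = 14, c = 15
b, c = (c, b)  # -> b = 15, c = 14

Answer: 14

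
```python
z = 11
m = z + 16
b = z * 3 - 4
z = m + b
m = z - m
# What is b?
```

Answer: 29

Derivation:
Trace (tracking b):
z = 11  # -> z = 11
m = z + 16  # -> m = 27
b = z * 3 - 4  # -> b = 29
z = m + b  # -> z = 56
m = z - m  # -> m = 29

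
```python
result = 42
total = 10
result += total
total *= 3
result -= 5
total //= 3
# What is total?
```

Trace (tracking total):
result = 42  # -> result = 42
total = 10  # -> total = 10
result += total  # -> result = 52
total *= 3  # -> total = 30
result -= 5  # -> result = 47
total //= 3  # -> total = 10

Answer: 10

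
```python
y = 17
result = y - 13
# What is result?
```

Answer: 4

Derivation:
Trace (tracking result):
y = 17  # -> y = 17
result = y - 13  # -> result = 4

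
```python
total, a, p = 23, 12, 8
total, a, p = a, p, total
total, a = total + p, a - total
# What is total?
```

Trace (tracking total):
total, a, p = (23, 12, 8)  # -> total = 23, a = 12, p = 8
total, a, p = (a, p, total)  # -> total = 12, a = 8, p = 23
total, a = (total + p, a - total)  # -> total = 35, a = -4

Answer: 35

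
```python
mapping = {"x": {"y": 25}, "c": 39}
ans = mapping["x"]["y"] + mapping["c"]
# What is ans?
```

Answer: 64

Derivation:
Trace (tracking ans):
mapping = {'x': {'y': 25}, 'c': 39}  # -> mapping = {'x': {'y': 25}, 'c': 39}
ans = mapping['x']['y'] + mapping['c']  # -> ans = 64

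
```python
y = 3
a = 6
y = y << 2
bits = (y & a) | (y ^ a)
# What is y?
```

Trace (tracking y):
y = 3  # -> y = 3
a = 6  # -> a = 6
y = y << 2  # -> y = 12
bits = y & a | y ^ a  # -> bits = 14

Answer: 12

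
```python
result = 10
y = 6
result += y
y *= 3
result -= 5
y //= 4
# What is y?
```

Trace (tracking y):
result = 10  # -> result = 10
y = 6  # -> y = 6
result += y  # -> result = 16
y *= 3  # -> y = 18
result -= 5  # -> result = 11
y //= 4  # -> y = 4

Answer: 4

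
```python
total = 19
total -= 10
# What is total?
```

Answer: 9

Derivation:
Trace (tracking total):
total = 19  # -> total = 19
total -= 10  # -> total = 9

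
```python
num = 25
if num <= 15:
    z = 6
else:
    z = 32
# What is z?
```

Trace (tracking z):
num = 25  # -> num = 25
if num <= 15:  # condition is False
else:
    z = 32  # -> z = 32

Answer: 32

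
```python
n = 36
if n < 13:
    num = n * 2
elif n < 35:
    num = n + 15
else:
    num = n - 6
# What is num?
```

Answer: 30

Derivation:
Trace (tracking num):
n = 36  # -> n = 36
if n < 13:  # condition is False
elif n < 35:  # condition is False
else:
    num = n - 6  # -> num = 30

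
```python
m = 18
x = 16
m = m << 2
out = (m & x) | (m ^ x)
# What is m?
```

Trace (tracking m):
m = 18  # -> m = 18
x = 16  # -> x = 16
m = m << 2  # -> m = 72
out = m & x | m ^ x  # -> out = 88

Answer: 72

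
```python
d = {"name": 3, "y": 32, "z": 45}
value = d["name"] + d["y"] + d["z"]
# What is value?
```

Answer: 80

Derivation:
Trace (tracking value):
d = {'name': 3, 'y': 32, 'z': 45}  # -> d = {'name': 3, 'y': 32, 'z': 45}
value = d['name'] + d['y'] + d['z']  # -> value = 80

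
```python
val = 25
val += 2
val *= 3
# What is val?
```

Trace (tracking val):
val = 25  # -> val = 25
val += 2  # -> val = 27
val *= 3  # -> val = 81

Answer: 81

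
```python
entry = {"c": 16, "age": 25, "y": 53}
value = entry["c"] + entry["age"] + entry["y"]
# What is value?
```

Answer: 94

Derivation:
Trace (tracking value):
entry = {'c': 16, 'age': 25, 'y': 53}  # -> entry = {'c': 16, 'age': 25, 'y': 53}
value = entry['c'] + entry['age'] + entry['y']  # -> value = 94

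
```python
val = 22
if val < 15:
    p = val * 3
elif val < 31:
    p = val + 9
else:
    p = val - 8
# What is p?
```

Answer: 31

Derivation:
Trace (tracking p):
val = 22  # -> val = 22
if val < 15:  # condition is False
elif val < 31:  # condition is True
    p = val + 9  # -> p = 31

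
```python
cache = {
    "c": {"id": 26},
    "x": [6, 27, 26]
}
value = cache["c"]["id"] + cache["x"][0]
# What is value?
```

Answer: 32

Derivation:
Trace (tracking value):
cache = {'c': {'id': 26}, 'x': [6, 27, 26]}  # -> cache = {'c': {'id': 26}, 'x': [6, 27, 26]}
value = cache['c']['id'] + cache['x'][0]  # -> value = 32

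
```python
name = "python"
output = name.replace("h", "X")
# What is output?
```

Trace (tracking output):
name = 'python'  # -> name = 'python'
output = name.replace('h', 'X')  # -> output = 'pytXon'

Answer: 'pytXon'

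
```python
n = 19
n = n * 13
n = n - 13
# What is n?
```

Answer: 234

Derivation:
Trace (tracking n):
n = 19  # -> n = 19
n = n * 13  # -> n = 247
n = n - 13  # -> n = 234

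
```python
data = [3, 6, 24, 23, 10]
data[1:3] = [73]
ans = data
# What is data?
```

Trace (tracking data):
data = [3, 6, 24, 23, 10]  # -> data = [3, 6, 24, 23, 10]
data[1:3] = [73]  # -> data = [3, 73, 23, 10]
ans = data  # -> ans = [3, 73, 23, 10]

Answer: [3, 73, 23, 10]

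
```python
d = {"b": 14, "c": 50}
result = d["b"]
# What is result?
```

Answer: 14

Derivation:
Trace (tracking result):
d = {'b': 14, 'c': 50}  # -> d = {'b': 14, 'c': 50}
result = d['b']  # -> result = 14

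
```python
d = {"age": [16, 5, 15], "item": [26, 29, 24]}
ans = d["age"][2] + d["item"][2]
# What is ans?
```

Answer: 39

Derivation:
Trace (tracking ans):
d = {'age': [16, 5, 15], 'item': [26, 29, 24]}  # -> d = {'age': [16, 5, 15], 'item': [26, 29, 24]}
ans = d['age'][2] + d['item'][2]  # -> ans = 39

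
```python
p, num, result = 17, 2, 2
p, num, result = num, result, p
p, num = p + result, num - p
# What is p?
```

Trace (tracking p):
p, num, result = (17, 2, 2)  # -> p = 17, num = 2, result = 2
p, num, result = (num, result, p)  # -> p = 2, num = 2, result = 17
p, num = (p + result, num - p)  # -> p = 19, num = 0

Answer: 19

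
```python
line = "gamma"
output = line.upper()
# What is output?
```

Answer: 'GAMMA'

Derivation:
Trace (tracking output):
line = 'gamma'  # -> line = 'gamma'
output = line.upper()  # -> output = 'GAMMA'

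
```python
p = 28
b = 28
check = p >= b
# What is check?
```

Answer: True

Derivation:
Trace (tracking check):
p = 28  # -> p = 28
b = 28  # -> b = 28
check = p >= b  # -> check = True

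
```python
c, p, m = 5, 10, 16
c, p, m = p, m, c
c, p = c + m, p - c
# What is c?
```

Trace (tracking c):
c, p, m = (5, 10, 16)  # -> c = 5, p = 10, m = 16
c, p, m = (p, m, c)  # -> c = 10, p = 16, m = 5
c, p = (c + m, p - c)  # -> c = 15, p = 6

Answer: 15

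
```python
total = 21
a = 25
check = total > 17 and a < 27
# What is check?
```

Answer: True

Derivation:
Trace (tracking check):
total = 21  # -> total = 21
a = 25  # -> a = 25
check = total > 17 and a < 27  # -> check = True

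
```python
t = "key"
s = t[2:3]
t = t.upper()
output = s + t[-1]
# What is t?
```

Answer: 'KEY'

Derivation:
Trace (tracking t):
t = 'key'  # -> t = 'key'
s = t[2:3]  # -> s = 'y'
t = t.upper()  # -> t = 'KEY'
output = s + t[-1]  # -> output = 'yY'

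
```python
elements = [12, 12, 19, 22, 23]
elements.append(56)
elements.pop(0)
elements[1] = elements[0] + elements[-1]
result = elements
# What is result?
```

Answer: [12, 68, 22, 23, 56]

Derivation:
Trace (tracking result):
elements = [12, 12, 19, 22, 23]  # -> elements = [12, 12, 19, 22, 23]
elements.append(56)  # -> elements = [12, 12, 19, 22, 23, 56]
elements.pop(0)  # -> elements = [12, 19, 22, 23, 56]
elements[1] = elements[0] + elements[-1]  # -> elements = [12, 68, 22, 23, 56]
result = elements  # -> result = [12, 68, 22, 23, 56]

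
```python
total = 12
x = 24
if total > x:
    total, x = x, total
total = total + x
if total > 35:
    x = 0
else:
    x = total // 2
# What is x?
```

Answer: 0

Derivation:
Trace (tracking x):
total = 12  # -> total = 12
x = 24  # -> x = 24
if total > x:  # condition is False
total = total + x  # -> total = 36
if total > 35:  # condition is True
    x = 0  # -> x = 0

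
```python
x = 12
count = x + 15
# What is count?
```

Answer: 27

Derivation:
Trace (tracking count):
x = 12  # -> x = 12
count = x + 15  # -> count = 27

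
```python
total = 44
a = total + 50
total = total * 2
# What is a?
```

Answer: 94

Derivation:
Trace (tracking a):
total = 44  # -> total = 44
a = total + 50  # -> a = 94
total = total * 2  # -> total = 88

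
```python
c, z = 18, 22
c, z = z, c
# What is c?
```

Answer: 22

Derivation:
Trace (tracking c):
c, z = (18, 22)  # -> c = 18, z = 22
c, z = (z, c)  # -> c = 22, z = 18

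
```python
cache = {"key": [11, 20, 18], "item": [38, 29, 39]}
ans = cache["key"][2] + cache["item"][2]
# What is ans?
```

Answer: 57

Derivation:
Trace (tracking ans):
cache = {'key': [11, 20, 18], 'item': [38, 29, 39]}  # -> cache = {'key': [11, 20, 18], 'item': [38, 29, 39]}
ans = cache['key'][2] + cache['item'][2]  # -> ans = 57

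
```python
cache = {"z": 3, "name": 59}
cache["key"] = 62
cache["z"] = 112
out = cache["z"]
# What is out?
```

Answer: 112

Derivation:
Trace (tracking out):
cache = {'z': 3, 'name': 59}  # -> cache = {'z': 3, 'name': 59}
cache['key'] = 62  # -> cache = {'z': 3, 'name': 59, 'key': 62}
cache['z'] = 112  # -> cache = {'z': 112, 'name': 59, 'key': 62}
out = cache['z']  # -> out = 112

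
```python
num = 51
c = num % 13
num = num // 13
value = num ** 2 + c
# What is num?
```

Answer: 3

Derivation:
Trace (tracking num):
num = 51  # -> num = 51
c = num % 13  # -> c = 12
num = num // 13  # -> num = 3
value = num ** 2 + c  # -> value = 21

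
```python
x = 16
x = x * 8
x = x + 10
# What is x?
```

Answer: 138

Derivation:
Trace (tracking x):
x = 16  # -> x = 16
x = x * 8  # -> x = 128
x = x + 10  # -> x = 138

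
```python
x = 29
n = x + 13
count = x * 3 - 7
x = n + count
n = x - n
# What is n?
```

Answer: 80

Derivation:
Trace (tracking n):
x = 29  # -> x = 29
n = x + 13  # -> n = 42
count = x * 3 - 7  # -> count = 80
x = n + count  # -> x = 122
n = x - n  # -> n = 80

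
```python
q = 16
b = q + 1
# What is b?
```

Trace (tracking b):
q = 16  # -> q = 16
b = q + 1  # -> b = 17

Answer: 17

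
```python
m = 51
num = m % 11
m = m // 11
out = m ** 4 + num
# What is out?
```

Trace (tracking out):
m = 51  # -> m = 51
num = m % 11  # -> num = 7
m = m // 11  # -> m = 4
out = m ** 4 + num  # -> out = 263

Answer: 263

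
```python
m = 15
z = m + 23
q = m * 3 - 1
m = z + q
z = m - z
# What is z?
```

Answer: 44

Derivation:
Trace (tracking z):
m = 15  # -> m = 15
z = m + 23  # -> z = 38
q = m * 3 - 1  # -> q = 44
m = z + q  # -> m = 82
z = m - z  # -> z = 44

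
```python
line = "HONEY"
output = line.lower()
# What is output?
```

Trace (tracking output):
line = 'HONEY'  # -> line = 'HONEY'
output = line.lower()  # -> output = 'honey'

Answer: 'honey'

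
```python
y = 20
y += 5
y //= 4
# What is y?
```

Answer: 6

Derivation:
Trace (tracking y):
y = 20  # -> y = 20
y += 5  # -> y = 25
y //= 4  # -> y = 6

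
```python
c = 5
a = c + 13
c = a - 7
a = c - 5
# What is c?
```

Trace (tracking c):
c = 5  # -> c = 5
a = c + 13  # -> a = 18
c = a - 7  # -> c = 11
a = c - 5  # -> a = 6

Answer: 11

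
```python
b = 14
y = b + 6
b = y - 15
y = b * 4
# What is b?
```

Answer: 5

Derivation:
Trace (tracking b):
b = 14  # -> b = 14
y = b + 6  # -> y = 20
b = y - 15  # -> b = 5
y = b * 4  # -> y = 20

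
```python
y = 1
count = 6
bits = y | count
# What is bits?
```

Answer: 7

Derivation:
Trace (tracking bits):
y = 1  # -> y = 1
count = 6  # -> count = 6
bits = y | count  # -> bits = 7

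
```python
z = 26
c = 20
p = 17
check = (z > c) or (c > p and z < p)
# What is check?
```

Trace (tracking check):
z = 26  # -> z = 26
c = 20  # -> c = 20
p = 17  # -> p = 17
check = z > c or (c > p and z < p)  # -> check = True

Answer: True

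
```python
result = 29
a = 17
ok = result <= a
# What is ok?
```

Answer: False

Derivation:
Trace (tracking ok):
result = 29  # -> result = 29
a = 17  # -> a = 17
ok = result <= a  # -> ok = False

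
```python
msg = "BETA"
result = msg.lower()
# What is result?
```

Trace (tracking result):
msg = 'BETA'  # -> msg = 'BETA'
result = msg.lower()  # -> result = 'beta'

Answer: 'beta'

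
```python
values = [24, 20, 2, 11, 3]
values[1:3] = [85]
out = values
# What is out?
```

Answer: [24, 85, 11, 3]

Derivation:
Trace (tracking out):
values = [24, 20, 2, 11, 3]  # -> values = [24, 20, 2, 11, 3]
values[1:3] = [85]  # -> values = [24, 85, 11, 3]
out = values  # -> out = [24, 85, 11, 3]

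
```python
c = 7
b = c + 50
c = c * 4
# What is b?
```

Answer: 57

Derivation:
Trace (tracking b):
c = 7  # -> c = 7
b = c + 50  # -> b = 57
c = c * 4  # -> c = 28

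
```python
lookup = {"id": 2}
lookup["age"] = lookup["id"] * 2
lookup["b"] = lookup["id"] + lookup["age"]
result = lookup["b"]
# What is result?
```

Answer: 6

Derivation:
Trace (tracking result):
lookup = {'id': 2}  # -> lookup = {'id': 2}
lookup['age'] = lookup['id'] * 2  # -> lookup = {'id': 2, 'age': 4}
lookup['b'] = lookup['id'] + lookup['age']  # -> lookup = {'id': 2, 'age': 4, 'b': 6}
result = lookup['b']  # -> result = 6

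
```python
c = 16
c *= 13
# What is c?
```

Answer: 208

Derivation:
Trace (tracking c):
c = 16  # -> c = 16
c *= 13  # -> c = 208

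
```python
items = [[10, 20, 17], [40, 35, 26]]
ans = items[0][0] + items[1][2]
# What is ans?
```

Trace (tracking ans):
items = [[10, 20, 17], [40, 35, 26]]  # -> items = [[10, 20, 17], [40, 35, 26]]
ans = items[0][0] + items[1][2]  # -> ans = 36

Answer: 36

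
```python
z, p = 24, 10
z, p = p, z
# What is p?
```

Trace (tracking p):
z, p = (24, 10)  # -> z = 24, p = 10
z, p = (p, z)  # -> z = 10, p = 24

Answer: 24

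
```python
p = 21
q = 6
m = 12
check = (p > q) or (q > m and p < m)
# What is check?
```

Answer: True

Derivation:
Trace (tracking check):
p = 21  # -> p = 21
q = 6  # -> q = 6
m = 12  # -> m = 12
check = p > q or (q > m and p < m)  # -> check = True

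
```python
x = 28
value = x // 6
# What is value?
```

Answer: 4

Derivation:
Trace (tracking value):
x = 28  # -> x = 28
value = x // 6  # -> value = 4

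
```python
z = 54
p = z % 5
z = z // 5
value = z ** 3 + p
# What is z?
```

Answer: 10

Derivation:
Trace (tracking z):
z = 54  # -> z = 54
p = z % 5  # -> p = 4
z = z // 5  # -> z = 10
value = z ** 3 + p  # -> value = 1004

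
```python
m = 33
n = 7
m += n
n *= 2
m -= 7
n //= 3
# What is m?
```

Answer: 33

Derivation:
Trace (tracking m):
m = 33  # -> m = 33
n = 7  # -> n = 7
m += n  # -> m = 40
n *= 2  # -> n = 14
m -= 7  # -> m = 33
n //= 3  # -> n = 4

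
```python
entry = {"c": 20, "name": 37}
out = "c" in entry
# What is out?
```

Answer: True

Derivation:
Trace (tracking out):
entry = {'c': 20, 'name': 37}  # -> entry = {'c': 20, 'name': 37}
out = 'c' in entry  # -> out = True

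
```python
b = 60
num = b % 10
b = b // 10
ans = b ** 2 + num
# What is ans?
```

Trace (tracking ans):
b = 60  # -> b = 60
num = b % 10  # -> num = 0
b = b // 10  # -> b = 6
ans = b ** 2 + num  # -> ans = 36

Answer: 36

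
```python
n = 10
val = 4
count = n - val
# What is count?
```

Trace (tracking count):
n = 10  # -> n = 10
val = 4  # -> val = 4
count = n - val  # -> count = 6

Answer: 6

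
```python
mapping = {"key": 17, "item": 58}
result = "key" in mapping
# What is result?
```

Answer: True

Derivation:
Trace (tracking result):
mapping = {'key': 17, 'item': 58}  # -> mapping = {'key': 17, 'item': 58}
result = 'key' in mapping  # -> result = True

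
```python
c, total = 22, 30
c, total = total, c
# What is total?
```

Trace (tracking total):
c, total = (22, 30)  # -> c = 22, total = 30
c, total = (total, c)  # -> c = 30, total = 22

Answer: 22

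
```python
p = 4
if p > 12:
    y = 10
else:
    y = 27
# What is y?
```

Answer: 27

Derivation:
Trace (tracking y):
p = 4  # -> p = 4
if p > 12:  # condition is False
else:
    y = 27  # -> y = 27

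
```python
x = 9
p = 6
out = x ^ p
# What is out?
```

Answer: 15

Derivation:
Trace (tracking out):
x = 9  # -> x = 9
p = 6  # -> p = 6
out = x ^ p  # -> out = 15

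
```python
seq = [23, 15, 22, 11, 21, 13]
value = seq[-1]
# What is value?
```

Trace (tracking value):
seq = [23, 15, 22, 11, 21, 13]  # -> seq = [23, 15, 22, 11, 21, 13]
value = seq[-1]  # -> value = 13

Answer: 13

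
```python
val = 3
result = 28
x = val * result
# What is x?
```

Trace (tracking x):
val = 3  # -> val = 3
result = 28  # -> result = 28
x = val * result  # -> x = 84

Answer: 84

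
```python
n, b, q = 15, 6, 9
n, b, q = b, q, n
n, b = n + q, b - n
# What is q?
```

Trace (tracking q):
n, b, q = (15, 6, 9)  # -> n = 15, b = 6, q = 9
n, b, q = (b, q, n)  # -> n = 6, b = 9, q = 15
n, b = (n + q, b - n)  # -> n = 21, b = 3

Answer: 15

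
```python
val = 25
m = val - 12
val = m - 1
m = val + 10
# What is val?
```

Answer: 12

Derivation:
Trace (tracking val):
val = 25  # -> val = 25
m = val - 12  # -> m = 13
val = m - 1  # -> val = 12
m = val + 10  # -> m = 22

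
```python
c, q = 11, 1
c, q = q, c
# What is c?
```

Trace (tracking c):
c, q = (11, 1)  # -> c = 11, q = 1
c, q = (q, c)  # -> c = 1, q = 11

Answer: 1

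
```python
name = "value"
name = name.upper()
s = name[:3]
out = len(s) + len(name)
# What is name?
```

Trace (tracking name):
name = 'value'  # -> name = 'value'
name = name.upper()  # -> name = 'VALUE'
s = name[:3]  # -> s = 'VAL'
out = len(s) + len(name)  # -> out = 8

Answer: 'VALUE'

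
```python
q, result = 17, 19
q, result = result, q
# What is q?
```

Answer: 19

Derivation:
Trace (tracking q):
q, result = (17, 19)  # -> q = 17, result = 19
q, result = (result, q)  # -> q = 19, result = 17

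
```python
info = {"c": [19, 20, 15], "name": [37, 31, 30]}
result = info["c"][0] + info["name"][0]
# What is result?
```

Answer: 56

Derivation:
Trace (tracking result):
info = {'c': [19, 20, 15], 'name': [37, 31, 30]}  # -> info = {'c': [19, 20, 15], 'name': [37, 31, 30]}
result = info['c'][0] + info['name'][0]  # -> result = 56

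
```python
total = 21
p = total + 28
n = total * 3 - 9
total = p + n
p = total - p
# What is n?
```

Trace (tracking n):
total = 21  # -> total = 21
p = total + 28  # -> p = 49
n = total * 3 - 9  # -> n = 54
total = p + n  # -> total = 103
p = total - p  # -> p = 54

Answer: 54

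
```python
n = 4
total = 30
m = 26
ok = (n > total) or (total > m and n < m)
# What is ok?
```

Answer: True

Derivation:
Trace (tracking ok):
n = 4  # -> n = 4
total = 30  # -> total = 30
m = 26  # -> m = 26
ok = n > total or (total > m and n < m)  # -> ok = True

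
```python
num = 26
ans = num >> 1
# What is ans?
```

Answer: 13

Derivation:
Trace (tracking ans):
num = 26  # -> num = 26
ans = num >> 1  # -> ans = 13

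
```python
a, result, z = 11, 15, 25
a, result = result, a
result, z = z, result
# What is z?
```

Trace (tracking z):
a, result, z = (11, 15, 25)  # -> a = 11, result = 15, z = 25
a, result = (result, a)  # -> a = 15, result = 11
result, z = (z, result)  # -> result = 25, z = 11

Answer: 11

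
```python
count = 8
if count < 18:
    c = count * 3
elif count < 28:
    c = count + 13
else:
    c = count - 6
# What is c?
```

Answer: 24

Derivation:
Trace (tracking c):
count = 8  # -> count = 8
if count < 18:  # condition is True
    c = count * 3  # -> c = 24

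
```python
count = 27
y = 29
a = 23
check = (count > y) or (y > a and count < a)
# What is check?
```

Trace (tracking check):
count = 27  # -> count = 27
y = 29  # -> y = 29
a = 23  # -> a = 23
check = count > y or (y > a and count < a)  # -> check = False

Answer: False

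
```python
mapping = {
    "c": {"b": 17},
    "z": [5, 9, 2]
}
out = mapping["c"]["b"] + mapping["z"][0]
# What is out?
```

Trace (tracking out):
mapping = {'c': {'b': 17}, 'z': [5, 9, 2]}  # -> mapping = {'c': {'b': 17}, 'z': [5, 9, 2]}
out = mapping['c']['b'] + mapping['z'][0]  # -> out = 22

Answer: 22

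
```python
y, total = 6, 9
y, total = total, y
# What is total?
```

Answer: 6

Derivation:
Trace (tracking total):
y, total = (6, 9)  # -> y = 6, total = 9
y, total = (total, y)  # -> y = 9, total = 6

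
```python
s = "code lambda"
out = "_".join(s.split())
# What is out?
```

Trace (tracking out):
s = 'code lambda'  # -> s = 'code lambda'
out = '_'.join(s.split())  # -> out = 'code_lambda'

Answer: 'code_lambda'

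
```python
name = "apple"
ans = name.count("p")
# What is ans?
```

Trace (tracking ans):
name = 'apple'  # -> name = 'apple'
ans = name.count('p')  # -> ans = 2

Answer: 2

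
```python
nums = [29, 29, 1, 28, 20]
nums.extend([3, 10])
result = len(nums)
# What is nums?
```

Answer: [29, 29, 1, 28, 20, 3, 10]

Derivation:
Trace (tracking nums):
nums = [29, 29, 1, 28, 20]  # -> nums = [29, 29, 1, 28, 20]
nums.extend([3, 10])  # -> nums = [29, 29, 1, 28, 20, 3, 10]
result = len(nums)  # -> result = 7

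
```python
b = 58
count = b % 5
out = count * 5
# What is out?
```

Trace (tracking out):
b = 58  # -> b = 58
count = b % 5  # -> count = 3
out = count * 5  # -> out = 15

Answer: 15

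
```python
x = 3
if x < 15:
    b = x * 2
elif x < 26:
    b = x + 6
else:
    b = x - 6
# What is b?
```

Trace (tracking b):
x = 3  # -> x = 3
if x < 15:  # condition is True
    b = x * 2  # -> b = 6

Answer: 6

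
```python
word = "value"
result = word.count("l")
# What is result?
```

Answer: 1

Derivation:
Trace (tracking result):
word = 'value'  # -> word = 'value'
result = word.count('l')  # -> result = 1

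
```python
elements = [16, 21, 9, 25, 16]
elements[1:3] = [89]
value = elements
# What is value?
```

Answer: [16, 89, 25, 16]

Derivation:
Trace (tracking value):
elements = [16, 21, 9, 25, 16]  # -> elements = [16, 21, 9, 25, 16]
elements[1:3] = [89]  # -> elements = [16, 89, 25, 16]
value = elements  # -> value = [16, 89, 25, 16]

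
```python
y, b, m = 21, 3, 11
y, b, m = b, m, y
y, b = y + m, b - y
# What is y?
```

Trace (tracking y):
y, b, m = (21, 3, 11)  # -> y = 21, b = 3, m = 11
y, b, m = (b, m, y)  # -> y = 3, b = 11, m = 21
y, b = (y + m, b - y)  # -> y = 24, b = 8

Answer: 24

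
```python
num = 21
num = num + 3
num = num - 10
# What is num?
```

Trace (tracking num):
num = 21  # -> num = 21
num = num + 3  # -> num = 24
num = num - 10  # -> num = 14

Answer: 14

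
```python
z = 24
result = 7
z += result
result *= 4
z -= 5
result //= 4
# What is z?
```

Answer: 26

Derivation:
Trace (tracking z):
z = 24  # -> z = 24
result = 7  # -> result = 7
z += result  # -> z = 31
result *= 4  # -> result = 28
z -= 5  # -> z = 26
result //= 4  # -> result = 7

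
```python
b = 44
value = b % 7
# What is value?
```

Trace (tracking value):
b = 44  # -> b = 44
value = b % 7  # -> value = 2

Answer: 2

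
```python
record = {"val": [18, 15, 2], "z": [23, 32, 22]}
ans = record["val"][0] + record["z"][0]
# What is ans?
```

Trace (tracking ans):
record = {'val': [18, 15, 2], 'z': [23, 32, 22]}  # -> record = {'val': [18, 15, 2], 'z': [23, 32, 22]}
ans = record['val'][0] + record['z'][0]  # -> ans = 41

Answer: 41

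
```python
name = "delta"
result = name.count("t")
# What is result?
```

Answer: 1

Derivation:
Trace (tracking result):
name = 'delta'  # -> name = 'delta'
result = name.count('t')  # -> result = 1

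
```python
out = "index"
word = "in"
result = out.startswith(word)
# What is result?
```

Trace (tracking result):
out = 'index'  # -> out = 'index'
word = 'in'  # -> word = 'in'
result = out.startswith(word)  # -> result = True

Answer: True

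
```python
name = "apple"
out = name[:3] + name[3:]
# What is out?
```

Answer: 'apple'

Derivation:
Trace (tracking out):
name = 'apple'  # -> name = 'apple'
out = name[:3] + name[3:]  # -> out = 'apple'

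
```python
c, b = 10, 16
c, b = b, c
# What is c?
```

Trace (tracking c):
c, b = (10, 16)  # -> c = 10, b = 16
c, b = (b, c)  # -> c = 16, b = 10

Answer: 16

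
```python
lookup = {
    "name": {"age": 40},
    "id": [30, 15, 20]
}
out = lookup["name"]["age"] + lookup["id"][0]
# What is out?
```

Answer: 70

Derivation:
Trace (tracking out):
lookup = {'name': {'age': 40}, 'id': [30, 15, 20]}  # -> lookup = {'name': {'age': 40}, 'id': [30, 15, 20]}
out = lookup['name']['age'] + lookup['id'][0]  # -> out = 70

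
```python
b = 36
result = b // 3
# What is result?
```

Answer: 12

Derivation:
Trace (tracking result):
b = 36  # -> b = 36
result = b // 3  # -> result = 12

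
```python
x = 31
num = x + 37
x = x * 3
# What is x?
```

Trace (tracking x):
x = 31  # -> x = 31
num = x + 37  # -> num = 68
x = x * 3  # -> x = 93

Answer: 93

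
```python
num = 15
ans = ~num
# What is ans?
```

Trace (tracking ans):
num = 15  # -> num = 15
ans = ~num  # -> ans = -16

Answer: -16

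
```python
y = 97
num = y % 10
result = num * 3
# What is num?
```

Trace (tracking num):
y = 97  # -> y = 97
num = y % 10  # -> num = 7
result = num * 3  # -> result = 21

Answer: 7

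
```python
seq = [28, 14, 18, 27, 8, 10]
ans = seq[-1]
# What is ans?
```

Trace (tracking ans):
seq = [28, 14, 18, 27, 8, 10]  # -> seq = [28, 14, 18, 27, 8, 10]
ans = seq[-1]  # -> ans = 10

Answer: 10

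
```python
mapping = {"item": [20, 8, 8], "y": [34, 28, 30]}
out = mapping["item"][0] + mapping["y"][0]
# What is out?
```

Trace (tracking out):
mapping = {'item': [20, 8, 8], 'y': [34, 28, 30]}  # -> mapping = {'item': [20, 8, 8], 'y': [34, 28, 30]}
out = mapping['item'][0] + mapping['y'][0]  # -> out = 54

Answer: 54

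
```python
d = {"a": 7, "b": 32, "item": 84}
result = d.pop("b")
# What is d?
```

Answer: {'a': 7, 'item': 84}

Derivation:
Trace (tracking d):
d = {'a': 7, 'b': 32, 'item': 84}  # -> d = {'a': 7, 'b': 32, 'item': 84}
result = d.pop('b')  # -> result = 32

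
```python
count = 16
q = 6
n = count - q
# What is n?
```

Answer: 10

Derivation:
Trace (tracking n):
count = 16  # -> count = 16
q = 6  # -> q = 6
n = count - q  # -> n = 10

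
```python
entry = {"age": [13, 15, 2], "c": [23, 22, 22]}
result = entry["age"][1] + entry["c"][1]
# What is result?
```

Trace (tracking result):
entry = {'age': [13, 15, 2], 'c': [23, 22, 22]}  # -> entry = {'age': [13, 15, 2], 'c': [23, 22, 22]}
result = entry['age'][1] + entry['c'][1]  # -> result = 37

Answer: 37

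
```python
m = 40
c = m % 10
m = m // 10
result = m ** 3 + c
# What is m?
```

Trace (tracking m):
m = 40  # -> m = 40
c = m % 10  # -> c = 0
m = m // 10  # -> m = 4
result = m ** 3 + c  # -> result = 64

Answer: 4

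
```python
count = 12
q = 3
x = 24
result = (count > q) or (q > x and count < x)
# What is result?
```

Answer: True

Derivation:
Trace (tracking result):
count = 12  # -> count = 12
q = 3  # -> q = 3
x = 24  # -> x = 24
result = count > q or (q > x and count < x)  # -> result = True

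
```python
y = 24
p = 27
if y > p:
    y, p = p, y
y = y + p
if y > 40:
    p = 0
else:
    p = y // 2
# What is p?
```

Answer: 0

Derivation:
Trace (tracking p):
y = 24  # -> y = 24
p = 27  # -> p = 27
if y > p:  # condition is False
y = y + p  # -> y = 51
if y > 40:  # condition is True
    p = 0  # -> p = 0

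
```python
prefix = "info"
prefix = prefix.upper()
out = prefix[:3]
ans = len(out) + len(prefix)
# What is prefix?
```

Trace (tracking prefix):
prefix = 'info'  # -> prefix = 'info'
prefix = prefix.upper()  # -> prefix = 'INFO'
out = prefix[:3]  # -> out = 'INF'
ans = len(out) + len(prefix)  # -> ans = 7

Answer: 'INFO'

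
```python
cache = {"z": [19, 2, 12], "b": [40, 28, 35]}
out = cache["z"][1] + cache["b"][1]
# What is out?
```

Trace (tracking out):
cache = {'z': [19, 2, 12], 'b': [40, 28, 35]}  # -> cache = {'z': [19, 2, 12], 'b': [40, 28, 35]}
out = cache['z'][1] + cache['b'][1]  # -> out = 30

Answer: 30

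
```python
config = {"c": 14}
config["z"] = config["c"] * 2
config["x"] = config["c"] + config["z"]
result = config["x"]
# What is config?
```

Answer: {'c': 14, 'z': 28, 'x': 42}

Derivation:
Trace (tracking config):
config = {'c': 14}  # -> config = {'c': 14}
config['z'] = config['c'] * 2  # -> config = {'c': 14, 'z': 28}
config['x'] = config['c'] + config['z']  # -> config = {'c': 14, 'z': 28, 'x': 42}
result = config['x']  # -> result = 42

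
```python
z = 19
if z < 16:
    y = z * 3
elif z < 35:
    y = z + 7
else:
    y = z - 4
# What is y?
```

Trace (tracking y):
z = 19  # -> z = 19
if z < 16:  # condition is False
elif z < 35:  # condition is True
    y = z + 7  # -> y = 26

Answer: 26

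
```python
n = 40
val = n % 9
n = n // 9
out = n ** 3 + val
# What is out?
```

Answer: 68

Derivation:
Trace (tracking out):
n = 40  # -> n = 40
val = n % 9  # -> val = 4
n = n // 9  # -> n = 4
out = n ** 3 + val  # -> out = 68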